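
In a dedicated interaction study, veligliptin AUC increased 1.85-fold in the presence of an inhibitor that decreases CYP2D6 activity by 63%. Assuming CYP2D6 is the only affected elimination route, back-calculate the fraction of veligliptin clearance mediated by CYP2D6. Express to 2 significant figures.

Let x = fm,CYP2D6. Because AUC ∝ 1/CL, relative clearance fell to 1/1.85 = 0.5405.
Only the CYP2D6 route changed, so 0.5405 = x·0.37 + (1 − x), giving x = 0.73.

0.73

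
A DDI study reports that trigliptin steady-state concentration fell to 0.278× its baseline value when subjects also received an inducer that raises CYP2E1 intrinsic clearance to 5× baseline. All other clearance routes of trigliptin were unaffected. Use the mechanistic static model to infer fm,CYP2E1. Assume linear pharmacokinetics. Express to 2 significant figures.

Write x for the fraction cleared via CYP2E1. The observed steady-state concentration change means clearance rose to 1/0.278 = 3.597 of baseline.
Only the CYP2E1 route changed, so 3.597 = x·5 + (1 − x), giving x = 0.65.

0.65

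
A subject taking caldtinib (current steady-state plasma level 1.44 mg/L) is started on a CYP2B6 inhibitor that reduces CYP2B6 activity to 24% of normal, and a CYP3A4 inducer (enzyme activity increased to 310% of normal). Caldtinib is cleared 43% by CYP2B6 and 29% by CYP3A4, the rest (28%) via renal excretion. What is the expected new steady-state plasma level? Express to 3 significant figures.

1.12 mg/L

CYP2B6: 0.43 × 0.24 = 0.1032
CYP3A4: 0.29 × 3.1 = 0.899
Other: 0.28 (unchanged)
New clearance relative to baseline: 0.1032 + 0.899 + 0.28 = 1.2822.
New steady-state plasma level = 1.44 / 1.2822 = 1.12 mg/L (concentration scales inversely with clearance).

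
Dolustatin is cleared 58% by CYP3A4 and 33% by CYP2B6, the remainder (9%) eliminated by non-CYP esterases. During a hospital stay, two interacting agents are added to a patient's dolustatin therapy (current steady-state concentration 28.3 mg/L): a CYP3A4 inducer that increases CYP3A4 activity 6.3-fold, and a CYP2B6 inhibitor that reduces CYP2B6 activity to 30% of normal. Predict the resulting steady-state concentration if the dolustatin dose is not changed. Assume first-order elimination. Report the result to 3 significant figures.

7.36 mg/L

CYP3A4: 0.58 × 6.3 = 3.654
CYP2B6: 0.33 × 0.3 = 0.099
Other: 0.09 (unchanged)
CL_new/CL_old = 3.654 + 0.099 + 0.09 = 3.843.
Dividing the baseline by the relative clearance: 28.3 / 3.843 = 7.36 mg/L.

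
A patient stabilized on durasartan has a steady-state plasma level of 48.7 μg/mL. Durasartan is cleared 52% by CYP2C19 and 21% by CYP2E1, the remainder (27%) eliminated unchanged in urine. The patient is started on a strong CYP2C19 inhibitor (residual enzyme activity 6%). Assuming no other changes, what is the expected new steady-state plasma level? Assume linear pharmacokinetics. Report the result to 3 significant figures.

95.3 μg/mL

CYP2C19: 0.52 × 0.06 = 0.0312
CYP2E1: 0.21 (unchanged)
Other: 0.27 (unchanged)
CL_new/CL_old = 0.0312 + 0.21 + 0.27 = 0.5112.
With dosing unchanged, steady-state plasma level scales as 1/CL: 48.7 / 0.5112 = 95.3 μg/mL.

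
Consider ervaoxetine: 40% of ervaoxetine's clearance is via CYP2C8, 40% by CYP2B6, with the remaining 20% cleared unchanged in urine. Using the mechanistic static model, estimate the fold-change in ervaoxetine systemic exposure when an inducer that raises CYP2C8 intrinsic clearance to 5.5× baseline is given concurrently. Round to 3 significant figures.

0.357

CYP2C8: 0.4 × 5.5 = 2.2
CYP2B6: 0.4 (unchanged)
Other: 0.2 (unchanged)
Relative clearance = 2.2 + 0.4 + 0.2 = 2.8.
Systemic exposure ratio = CL_old/CL_new = 1 / 2.8 = 0.357.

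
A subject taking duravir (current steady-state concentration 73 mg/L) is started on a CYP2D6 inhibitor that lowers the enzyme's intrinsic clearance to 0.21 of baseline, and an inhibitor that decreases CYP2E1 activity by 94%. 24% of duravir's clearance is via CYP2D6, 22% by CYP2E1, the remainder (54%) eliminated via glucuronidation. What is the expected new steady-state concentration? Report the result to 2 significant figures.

1.2 × 10² mg/L

CYP2D6: 0.24 × 0.21 = 0.0504
CYP2E1: 0.22 × 0.06 = 0.0132
Other: 0.54 (unchanged)
New clearance relative to baseline: 0.0504 + 0.0132 + 0.54 = 0.6036.
Steady-state concentration ∝ 1/CL: new value = 73 / 0.6036 = 1.2 × 10² mg/L.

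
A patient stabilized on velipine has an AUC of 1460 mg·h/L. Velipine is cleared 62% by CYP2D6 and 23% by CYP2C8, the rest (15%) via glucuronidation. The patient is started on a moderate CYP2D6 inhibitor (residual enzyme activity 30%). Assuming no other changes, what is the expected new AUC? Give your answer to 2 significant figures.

2.6 × 10³ mg·h/L

The CYP2D6 pathway (62% of clearance) drops to 0.3× activity: 0.62 × 0.3 = 0.186.
CYP2C8 (23%) and the residual 15% are unaffected.
New clearance relative to baseline: 0.186 + 0.23 + 0.15 = 0.566.
AUC ∝ 1/CL, so new value = 1460 / 0.566 = 2.6 × 10³ mg·h/L.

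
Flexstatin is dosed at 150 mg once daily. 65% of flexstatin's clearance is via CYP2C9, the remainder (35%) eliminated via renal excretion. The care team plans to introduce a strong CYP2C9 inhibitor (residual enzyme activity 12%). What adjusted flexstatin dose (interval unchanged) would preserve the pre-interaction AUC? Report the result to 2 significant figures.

The CYP2C9 pathway (65% of clearance) drops to 0.12× activity: 0.65 × 0.12 = 0.078.
Non-CYP routes (35%) are unchanged.
Relative clearance = 0.078 + 0.35 = 0.428.
To maintain the same steady-state level, dose must scale with clearance: new dose = 150 × 0.428 = 64 mg.

64 mg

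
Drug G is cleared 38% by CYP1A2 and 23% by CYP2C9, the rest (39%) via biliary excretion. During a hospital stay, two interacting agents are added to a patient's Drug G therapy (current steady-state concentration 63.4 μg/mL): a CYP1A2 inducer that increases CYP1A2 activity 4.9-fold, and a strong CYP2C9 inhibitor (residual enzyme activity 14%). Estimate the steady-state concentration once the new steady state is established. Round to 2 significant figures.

The CYP1A2 pathway (38% of clearance) increases to 4.9× activity: 0.38 × 4.9 = 1.862.
The CYP2C9 pathway (23% of clearance) is reduced to 0.14× activity: 0.23 × 0.14 = 0.0322.
Non-CYP routes (39%) are unchanged.
CL_new/CL_old = 1.862 + 0.0322 + 0.39 = 2.2842.
Steady-state concentration ∝ 1/CL: new value = 63.4 / 2.2842 = 28 μg/mL.

28 μg/mL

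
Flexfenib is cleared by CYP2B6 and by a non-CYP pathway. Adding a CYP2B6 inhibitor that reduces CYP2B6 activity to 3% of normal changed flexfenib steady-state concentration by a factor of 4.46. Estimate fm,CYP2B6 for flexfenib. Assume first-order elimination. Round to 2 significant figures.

0.80

CL'/CL = 1 / 4.46 = 0.2242
0.03·fm + (1 − fm) = 0.2242
fm = (0.2242 − 1) / (0.03 − 1) = 0.80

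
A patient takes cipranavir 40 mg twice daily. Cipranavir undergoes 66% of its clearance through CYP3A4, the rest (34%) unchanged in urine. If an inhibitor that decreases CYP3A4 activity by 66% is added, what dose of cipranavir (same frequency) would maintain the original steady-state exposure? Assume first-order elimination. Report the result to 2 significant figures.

23 mg

The CYP3A4 pathway (66% of clearance) drops to 0.34× activity: 0.66 × 0.34 = 0.2244.
The remaining 34% of clearance is unaffected.
Relative clearance = 0.2244 + 0.34 = 0.5644.
Css,avg = (dose rate)/CL, so holding Css fixed requires dose ∝ CL: 40 × 0.5644 = 23 mg.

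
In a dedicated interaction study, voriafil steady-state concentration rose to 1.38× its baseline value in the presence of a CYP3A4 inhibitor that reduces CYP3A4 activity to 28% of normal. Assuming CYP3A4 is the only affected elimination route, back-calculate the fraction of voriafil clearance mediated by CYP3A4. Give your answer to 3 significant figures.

Write x for the fraction cleared via CYP3A4. The observed steady-state concentration change means clearance fell to 1/1.38 = 0.7246 of baseline.
Only the CYP3A4 route changed, so 0.7246 = x·0.28 + (1 − x), giving x = 0.382.

0.382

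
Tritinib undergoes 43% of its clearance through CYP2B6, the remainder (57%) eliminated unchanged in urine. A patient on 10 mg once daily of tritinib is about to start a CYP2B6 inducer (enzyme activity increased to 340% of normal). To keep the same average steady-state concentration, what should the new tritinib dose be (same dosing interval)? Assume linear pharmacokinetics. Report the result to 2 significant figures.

The CYP2B6 pathway (43% of clearance) rises to 3.4× activity: 0.43 × 3.4 = 1.462.
Non-CYP routes (57%) are unchanged.
CL_new/CL_old = 1.462 + 0.57 = 2.032.
Exposure is unchanged when dose changes in proportion to clearance. New dose = 10 mg × 2.032 = 20 mg.

20 mg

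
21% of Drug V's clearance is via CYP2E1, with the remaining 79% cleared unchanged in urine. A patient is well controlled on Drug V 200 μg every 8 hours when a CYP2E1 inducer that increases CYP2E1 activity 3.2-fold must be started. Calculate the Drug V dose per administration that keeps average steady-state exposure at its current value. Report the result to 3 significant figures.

292 μg

CYP2E1: 0.21 × 3.2 = 0.672
Other: 0.79 (unchanged)
Relative clearance = 0.672 + 0.79 = 1.462.
Css,avg = (dose rate)/CL, so holding Css fixed requires dose ∝ CL: 200 × 1.462 = 292 μg.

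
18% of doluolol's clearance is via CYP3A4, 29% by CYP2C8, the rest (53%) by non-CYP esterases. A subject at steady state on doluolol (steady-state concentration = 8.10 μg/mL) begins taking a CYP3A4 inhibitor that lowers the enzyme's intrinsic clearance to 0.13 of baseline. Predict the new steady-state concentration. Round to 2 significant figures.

The CYP3A4 pathway (18% of clearance) drops to 0.13× activity: 0.18 × 0.13 = 0.0234.
CYP2C8 (29%) and the residual 53% are unaffected.
New clearance relative to baseline: 0.0234 + 0.29 + 0.53 = 0.8434.
New steady-state concentration = baseline ÷ relative clearance = 8.10 / 0.8434 = 9.6 μg/mL.

9.6 μg/mL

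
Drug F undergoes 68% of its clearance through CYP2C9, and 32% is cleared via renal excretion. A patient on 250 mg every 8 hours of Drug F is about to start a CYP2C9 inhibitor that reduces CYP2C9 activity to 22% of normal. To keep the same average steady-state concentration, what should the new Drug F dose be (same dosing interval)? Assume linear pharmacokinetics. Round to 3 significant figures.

CYP2C9: 0.68 × 0.22 = 0.1496
Other: 0.32 (unchanged)
CL_new/CL_old = 0.1496 + 0.32 = 0.4696.
To maintain the same steady-state level, dose must scale with clearance: new dose = 250 × 0.4696 = 117 mg.

117 mg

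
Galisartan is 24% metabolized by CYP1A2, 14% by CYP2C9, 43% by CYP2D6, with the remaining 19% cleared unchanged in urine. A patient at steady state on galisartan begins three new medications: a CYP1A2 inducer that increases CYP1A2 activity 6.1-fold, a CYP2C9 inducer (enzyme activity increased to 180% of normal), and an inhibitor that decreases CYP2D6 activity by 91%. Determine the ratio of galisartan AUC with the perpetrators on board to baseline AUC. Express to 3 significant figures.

0.514

The CYP1A2 pathway (24% of clearance) is boosted to 6.1× activity: 0.24 × 6.1 = 1.464.
The CYP2C9 pathway (14% of clearance) increases to 1.8× activity: 0.14 × 1.8 = 0.252.
The CYP2D6 pathway (43% of clearance) drops to 0.09× activity: 0.43 × 0.09 = 0.0387.
The remaining 19% of clearance is unaffected.
Relative clearance = 1.464 + 0.252 + 0.0387 + 0.19 = 1.9447.
Net AUC ratio = 1 / 1.9447 = 0.514.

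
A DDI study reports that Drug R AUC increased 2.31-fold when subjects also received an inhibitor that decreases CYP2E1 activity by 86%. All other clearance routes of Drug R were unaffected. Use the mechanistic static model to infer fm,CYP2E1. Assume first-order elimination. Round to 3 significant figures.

0.659

Let fm be the CYP2E1 fraction. New clearance relative to baseline = fm × 0.14 + (1 − fm).
AUC ratio = 1 / (new CL fraction), so new CL fraction = 1 / 2.31 = 0.4329.
fm × 0.14 + 1 − fm = 0.4329  ⇒  fm × (0.14 − 1) = −0.5671  ⇒  fm = 0.659.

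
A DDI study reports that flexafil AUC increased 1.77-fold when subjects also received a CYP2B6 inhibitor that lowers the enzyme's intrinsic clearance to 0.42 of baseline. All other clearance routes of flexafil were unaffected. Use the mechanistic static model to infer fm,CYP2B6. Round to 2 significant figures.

0.75

Write x for the fraction cleared via CYP2B6. The observed AUC change means clearance fell to 1/1.77 = 0.565 of baseline.
Only the CYP2B6 route changed, so 0.565 = x·0.42 + (1 − x), giving x = 0.75.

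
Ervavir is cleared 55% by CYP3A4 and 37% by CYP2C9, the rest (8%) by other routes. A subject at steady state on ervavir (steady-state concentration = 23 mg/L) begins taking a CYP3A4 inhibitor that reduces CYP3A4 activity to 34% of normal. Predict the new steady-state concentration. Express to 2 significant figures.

The CYP3A4 pathway (55% of clearance) falls to 0.34× activity: 0.55 × 0.34 = 0.187.
CYP2C9 (37%) and the residual 8% are unaffected.
CL_new/CL_old = 0.187 + 0.37 + 0.08 = 0.637.
New steady-state concentration = baseline ÷ relative clearance = 23 / 0.637 = 36 mg/L.

36 mg/L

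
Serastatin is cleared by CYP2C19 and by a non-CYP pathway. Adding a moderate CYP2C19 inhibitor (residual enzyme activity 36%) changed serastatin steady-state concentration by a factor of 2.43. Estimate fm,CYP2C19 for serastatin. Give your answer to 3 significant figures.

Let fm be the CYP2C19 fraction. New clearance relative to baseline = fm × 0.36 + (1 − fm).
Steady-state concentration ratio = 1 / (new CL fraction), so new CL fraction = 1 / 2.43 = 0.4115.
fm × 0.36 + 1 − fm = 0.4115  ⇒  fm × (0.36 − 1) = −0.5885  ⇒  fm = 0.919.

0.919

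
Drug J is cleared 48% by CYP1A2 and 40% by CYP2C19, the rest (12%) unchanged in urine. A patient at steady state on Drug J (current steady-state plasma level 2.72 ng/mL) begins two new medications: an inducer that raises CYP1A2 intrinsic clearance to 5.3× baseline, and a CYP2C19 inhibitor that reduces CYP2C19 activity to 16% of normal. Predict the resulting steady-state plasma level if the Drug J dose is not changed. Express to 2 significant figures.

The CYP1A2 pathway (48% of clearance) is boosted to 5.3× activity: 0.48 × 5.3 = 2.544.
The CYP2C19 pathway (40% of clearance) falls to 0.16× activity: 0.4 × 0.16 = 0.064.
Non-CYP routes (12%) are unchanged.
New clearance relative to baseline: 2.544 + 0.064 + 0.12 = 2.728.
Dividing the baseline by the relative clearance: 2.72 / 2.728 = 1.0 ng/mL.

1.0 ng/mL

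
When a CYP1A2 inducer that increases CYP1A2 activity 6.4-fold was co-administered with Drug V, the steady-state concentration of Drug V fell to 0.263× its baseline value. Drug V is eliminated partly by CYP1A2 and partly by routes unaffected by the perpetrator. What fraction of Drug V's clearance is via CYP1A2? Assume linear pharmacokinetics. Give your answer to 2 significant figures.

Write x for the fraction cleared via CYP1A2. The observed steady-state concentration change means clearance rose to 1/0.263 = 3.802 of baseline.
Only the CYP1A2 route changed, so 3.802 = x·6.4 + (1 − x), giving x = 0.52.

0.52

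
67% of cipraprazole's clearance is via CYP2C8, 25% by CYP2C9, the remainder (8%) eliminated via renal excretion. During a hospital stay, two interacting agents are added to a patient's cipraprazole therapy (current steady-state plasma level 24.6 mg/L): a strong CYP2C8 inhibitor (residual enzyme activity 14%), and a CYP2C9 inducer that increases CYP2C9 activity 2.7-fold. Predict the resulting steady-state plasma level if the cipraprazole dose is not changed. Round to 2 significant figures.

29 mg/L

The CYP2C8 pathway (67% of clearance) falls to 0.14× activity: 0.67 × 0.14 = 0.0938.
The CYP2C9 pathway (25% of clearance) is boosted to 2.7× activity: 0.25 × 2.7 = 0.675.
Non-CYP routes (8%) are unchanged.
CL_new/CL_old = 0.0938 + 0.675 + 0.08 = 0.8488.
Dividing the baseline by the relative clearance: 24.6 / 0.8488 = 29 mg/L.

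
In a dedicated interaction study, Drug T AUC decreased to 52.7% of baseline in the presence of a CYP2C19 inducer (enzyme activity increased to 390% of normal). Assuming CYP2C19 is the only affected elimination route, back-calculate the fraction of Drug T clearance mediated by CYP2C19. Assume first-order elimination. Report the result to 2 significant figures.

CL'/CL = 1 / 0.527 = 1.898
3.9·fm + (1 − fm) = 1.898
fm = (1.898 − 1) / (3.9 − 1) = 0.31

0.31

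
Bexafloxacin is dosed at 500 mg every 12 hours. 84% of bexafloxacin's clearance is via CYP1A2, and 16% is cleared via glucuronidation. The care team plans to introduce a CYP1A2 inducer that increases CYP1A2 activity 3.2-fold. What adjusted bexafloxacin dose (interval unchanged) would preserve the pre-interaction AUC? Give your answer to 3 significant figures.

The CYP1A2 pathway (84% of clearance) is boosted to 3.2× activity: 0.84 × 3.2 = 2.688.
The remaining 16% of clearance is unaffected.
CL_new/CL_old = 2.688 + 0.16 = 2.848.
Exposure is unchanged when dose changes in proportion to clearance. New dose = 500 mg × 2.848 = 1.42 × 10³ mg.

1.42 × 10³ mg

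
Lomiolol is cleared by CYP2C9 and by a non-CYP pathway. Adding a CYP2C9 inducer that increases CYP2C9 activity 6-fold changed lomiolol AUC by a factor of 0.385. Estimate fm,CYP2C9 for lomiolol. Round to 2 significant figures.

Let x = fm,CYP2C9. Because AUC ∝ 1/CL, relative clearance rose to 1/0.385 = 2.597.
Setting x·6 + (1 − x) = 2.597 and solving: x = (2.597 − 1)/(6 − 1) = 0.32.

0.32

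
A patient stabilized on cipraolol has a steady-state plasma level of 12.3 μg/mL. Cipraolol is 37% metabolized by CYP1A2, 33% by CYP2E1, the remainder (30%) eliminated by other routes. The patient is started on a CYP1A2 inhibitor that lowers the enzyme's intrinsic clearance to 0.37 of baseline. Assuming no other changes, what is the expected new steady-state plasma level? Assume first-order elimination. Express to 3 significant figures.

16.0 μg/mL

CYP1A2: 0.37 × 0.37 = 0.1369
CYP2E1: 0.33 (unchanged)
Other: 0.3 (unchanged)
Relative clearance = 0.1369 + 0.33 + 0.3 = 0.7669.
Steady-state plasma level ∝ 1/CL, so new value = 12.3 / 0.7669 = 16.0 μg/mL.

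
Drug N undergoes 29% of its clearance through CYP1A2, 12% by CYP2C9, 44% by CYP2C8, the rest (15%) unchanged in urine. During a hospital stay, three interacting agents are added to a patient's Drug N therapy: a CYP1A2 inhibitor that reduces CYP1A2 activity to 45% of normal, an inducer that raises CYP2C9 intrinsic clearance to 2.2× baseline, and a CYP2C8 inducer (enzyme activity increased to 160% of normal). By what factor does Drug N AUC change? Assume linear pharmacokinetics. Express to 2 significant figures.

0.80

CYP1A2: 0.29 × 0.45 = 0.1305
CYP2C9: 0.12 × 2.2 = 0.264
CYP2C8: 0.44 × 1.6 = 0.704
Other: 0.15 (unchanged)
New clearance relative to baseline: 0.1305 + 0.264 + 0.704 + 0.15 = 1.2485.
Because AUC varies inversely with clearance, the combined effect is 1 / 1.2485 = 0.80.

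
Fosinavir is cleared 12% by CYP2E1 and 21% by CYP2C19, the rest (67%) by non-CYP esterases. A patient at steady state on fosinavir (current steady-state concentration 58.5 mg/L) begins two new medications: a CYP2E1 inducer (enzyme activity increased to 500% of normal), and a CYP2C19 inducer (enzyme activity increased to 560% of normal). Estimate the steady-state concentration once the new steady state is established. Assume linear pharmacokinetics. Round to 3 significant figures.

23.9 mg/L

The CYP2E1 pathway (12% of clearance) is boosted to 5× activity: 0.12 × 5 = 0.6.
The CYP2C19 pathway (21% of clearance) is boosted to 5.6× activity: 0.21 × 5.6 = 1.176.
Non-CYP routes (67%) are unchanged.
CL_new/CL_old = 0.6 + 1.176 + 0.67 = 2.446.
New steady-state concentration = 58.5 / 2.446 = 23.9 mg/L (concentration scales inversely with clearance).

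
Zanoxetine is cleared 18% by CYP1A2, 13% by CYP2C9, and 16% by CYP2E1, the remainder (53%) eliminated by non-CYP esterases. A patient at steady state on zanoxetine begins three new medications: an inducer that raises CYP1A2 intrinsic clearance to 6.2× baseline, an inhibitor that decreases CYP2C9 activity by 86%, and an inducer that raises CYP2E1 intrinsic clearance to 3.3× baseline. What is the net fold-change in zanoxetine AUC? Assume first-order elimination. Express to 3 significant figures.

0.456

The CYP1A2 pathway (18% of clearance) rises to 6.2× activity: 0.18 × 6.2 = 1.116.
The CYP2C9 pathway (13% of clearance) is reduced to 0.14× activity: 0.13 × 0.14 = 0.0182.
The CYP2E1 pathway (16% of clearance) increases to 3.3× activity: 0.16 × 3.3 = 0.528.
Non-CYP routes (53%) are unchanged.
New clearance relative to baseline: 1.116 + 0.0182 + 0.528 + 0.53 = 2.1922.
Because AUC varies inversely with clearance, the combined effect is 1 / 2.1922 = 0.456.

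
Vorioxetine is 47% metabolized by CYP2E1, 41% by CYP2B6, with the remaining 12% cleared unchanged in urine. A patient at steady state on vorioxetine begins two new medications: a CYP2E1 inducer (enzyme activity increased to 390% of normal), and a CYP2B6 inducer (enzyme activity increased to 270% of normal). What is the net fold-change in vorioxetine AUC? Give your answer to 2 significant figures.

0.33

CYP2E1: 0.47 × 3.9 = 1.833
CYP2B6: 0.41 × 2.7 = 1.107
Other: 0.12 (unchanged)
Relative clearance = 1.833 + 1.107 + 0.12 = 3.06.
AUC ∝ 1/CL: fold-change = 1 / 3.06 = 0.33.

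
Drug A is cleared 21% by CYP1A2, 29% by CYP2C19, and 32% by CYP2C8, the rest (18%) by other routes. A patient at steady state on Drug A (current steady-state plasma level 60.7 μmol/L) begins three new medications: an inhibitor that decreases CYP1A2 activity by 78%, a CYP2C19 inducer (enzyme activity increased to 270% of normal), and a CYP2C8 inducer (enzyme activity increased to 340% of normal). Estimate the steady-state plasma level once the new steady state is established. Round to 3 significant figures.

28.9 μmol/L

The CYP1A2 pathway (21% of clearance) drops to 0.22× activity: 0.21 × 0.22 = 0.0462.
The CYP2C19 pathway (29% of clearance) rises to 2.7× activity: 0.29 × 2.7 = 0.783.
The CYP2C8 pathway (32% of clearance) rises to 3.4× activity: 0.32 × 3.4 = 1.088.
Non-CYP routes (18%) are unchanged.
New clearance relative to baseline: 0.0462 + 0.783 + 1.088 + 0.18 = 2.0972.
Steady-state plasma level ∝ 1/CL: new value = 60.7 / 2.0972 = 28.9 μmol/L.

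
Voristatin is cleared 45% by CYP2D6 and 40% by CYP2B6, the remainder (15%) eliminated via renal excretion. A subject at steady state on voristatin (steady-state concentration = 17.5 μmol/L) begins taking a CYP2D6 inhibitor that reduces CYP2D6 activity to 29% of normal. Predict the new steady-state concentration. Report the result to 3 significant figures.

25.7 μmol/L

The CYP2D6 pathway (45% of clearance) is reduced to 0.29× activity: 0.45 × 0.29 = 0.1305.
CYP2B6 (40%) and the residual 15% are unaffected.
CL_new/CL_old = 0.1305 + 0.4 + 0.15 = 0.6805.
Steady-state concentration ∝ 1/CL, so new value = 17.5 / 0.6805 = 25.7 μmol/L.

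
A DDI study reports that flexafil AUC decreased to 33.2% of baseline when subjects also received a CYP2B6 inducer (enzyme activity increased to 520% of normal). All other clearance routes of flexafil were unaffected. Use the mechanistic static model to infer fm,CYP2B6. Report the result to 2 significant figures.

Let fm be the CYP2B6 fraction. New clearance relative to baseline = fm × 5.2 + (1 − fm).
AUC ratio = 1 / (new CL fraction), so new CL fraction = 1 / 0.332 = 3.012.
fm × 5.2 + 1 − fm = 3.012  ⇒  fm × (5.2 − 1) = 2.012  ⇒  fm = 0.48.

0.48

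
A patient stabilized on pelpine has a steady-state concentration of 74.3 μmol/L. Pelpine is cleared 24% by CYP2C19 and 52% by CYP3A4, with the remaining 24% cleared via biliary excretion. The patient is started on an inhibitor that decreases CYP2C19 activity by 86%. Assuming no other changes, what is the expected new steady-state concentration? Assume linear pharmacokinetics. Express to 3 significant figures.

93.6 μmol/L

CYP2C19: 0.24 × 0.14 = 0.0336
CYP3A4: 0.52 (unchanged)
Other: 0.24 (unchanged)
Relative clearance = 0.0336 + 0.52 + 0.24 = 0.7936.
With dosing unchanged, steady-state concentration scales as 1/CL: 74.3 / 0.7936 = 93.6 μmol/L.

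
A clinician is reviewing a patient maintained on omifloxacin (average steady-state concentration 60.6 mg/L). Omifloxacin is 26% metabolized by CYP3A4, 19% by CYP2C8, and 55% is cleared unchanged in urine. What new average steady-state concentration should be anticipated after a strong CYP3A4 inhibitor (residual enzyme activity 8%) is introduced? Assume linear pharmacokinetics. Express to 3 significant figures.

79.7 mg/L

The CYP3A4 pathway (26% of clearance) falls to 0.08× activity: 0.26 × 0.08 = 0.0208.
CYP2C8 (19%) and the residual 55% are unaffected.
Relative clearance = 0.0208 + 0.19 + 0.55 = 0.7608.
New average steady-state concentration = baseline ÷ relative clearance = 60.6 / 0.7608 = 79.7 mg/L.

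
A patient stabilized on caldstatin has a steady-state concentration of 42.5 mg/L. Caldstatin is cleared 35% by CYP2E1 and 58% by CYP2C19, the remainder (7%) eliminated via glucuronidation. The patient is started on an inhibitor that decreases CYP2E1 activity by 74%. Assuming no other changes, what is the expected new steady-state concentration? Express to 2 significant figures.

57 mg/L

The CYP2E1 pathway (35% of clearance) falls to 0.26× activity: 0.35 × 0.26 = 0.091.
CYP2C19 (58%) and the residual 7% are unaffected.
New clearance relative to baseline: 0.091 + 0.58 + 0.07 = 0.741.
Steady-state concentration ∝ 1/CL, so new value = 42.5 / 0.741 = 57 mg/L.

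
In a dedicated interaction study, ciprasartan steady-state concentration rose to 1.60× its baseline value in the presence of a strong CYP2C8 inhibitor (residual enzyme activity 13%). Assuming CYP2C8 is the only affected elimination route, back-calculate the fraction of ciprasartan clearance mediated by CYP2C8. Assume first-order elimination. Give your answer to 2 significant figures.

Let fm be the CYP2C8 fraction. New clearance relative to baseline = fm × 0.13 + (1 − fm).
Steady-state concentration ratio = 1 / (new CL fraction), so new CL fraction = 1 / 1.60 = 0.625.
fm × 0.13 + 1 − fm = 0.625  ⇒  fm × (0.13 − 1) = −0.375  ⇒  fm = 0.43.

0.43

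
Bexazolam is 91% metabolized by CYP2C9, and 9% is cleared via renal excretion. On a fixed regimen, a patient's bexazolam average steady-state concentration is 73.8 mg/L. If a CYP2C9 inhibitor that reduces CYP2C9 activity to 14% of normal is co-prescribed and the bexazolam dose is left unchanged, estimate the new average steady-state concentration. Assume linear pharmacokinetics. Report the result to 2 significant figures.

The CYP2C9 pathway (91% of clearance) is reduced to 0.14× activity: 0.91 × 0.14 = 0.1274.
The remaining 9% of clearance is unaffected.
CL_new/CL_old = 0.1274 + 0.09 = 0.2174.
New average steady-state concentration = baseline ÷ relative clearance = 73.8 / 0.2174 = 3.4 × 10² mg/L.

3.4 × 10² mg/L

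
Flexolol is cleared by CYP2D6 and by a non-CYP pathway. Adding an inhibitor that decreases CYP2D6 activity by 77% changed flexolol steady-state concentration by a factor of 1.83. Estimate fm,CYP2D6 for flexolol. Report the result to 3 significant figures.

0.589

CL'/CL = 1 / 1.83 = 0.5464
0.23·fm + (1 − fm) = 0.5464
fm = (0.5464 − 1) / (0.23 − 1) = 0.589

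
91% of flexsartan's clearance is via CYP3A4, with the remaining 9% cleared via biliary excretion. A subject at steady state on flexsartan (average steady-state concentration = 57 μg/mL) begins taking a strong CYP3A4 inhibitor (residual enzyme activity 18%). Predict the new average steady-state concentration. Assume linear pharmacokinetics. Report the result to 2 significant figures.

2.2 × 10² μg/mL

The CYP3A4 pathway (91% of clearance) is reduced to 0.18× activity: 0.91 × 0.18 = 0.1638.
The remaining 9% of clearance is unaffected.
Relative clearance = 0.1638 + 0.09 = 0.2538.
Average steady-state concentration ∝ 1/CL, so new value = 57 / 0.2538 = 2.2 × 10² μg/mL.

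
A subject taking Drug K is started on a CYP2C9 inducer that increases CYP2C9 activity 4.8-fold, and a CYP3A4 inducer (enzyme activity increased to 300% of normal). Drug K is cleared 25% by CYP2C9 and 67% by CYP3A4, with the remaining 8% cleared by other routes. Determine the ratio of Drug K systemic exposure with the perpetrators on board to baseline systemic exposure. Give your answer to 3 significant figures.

CYP2C9: 0.25 × 4.8 = 1.2
CYP3A4: 0.67 × 3 = 2.01
Other: 0.08 (unchanged)
CL_new/CL_old = 1.2 + 2.01 + 0.08 = 3.29.
Because systemic exposure varies inversely with clearance, the combined effect is 1 / 3.29 = 0.304.

0.304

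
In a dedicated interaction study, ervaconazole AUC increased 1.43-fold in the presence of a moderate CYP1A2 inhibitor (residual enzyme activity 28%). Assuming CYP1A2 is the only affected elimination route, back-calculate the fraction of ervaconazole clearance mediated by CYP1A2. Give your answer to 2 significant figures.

0.42

Let fm be the CYP1A2 fraction. New clearance relative to baseline = fm × 0.28 + (1 − fm).
AUC ratio = 1 / (new CL fraction), so new CL fraction = 1 / 1.43 = 0.6993.
fm × 0.28 + 1 − fm = 0.6993  ⇒  fm × (0.28 − 1) = −0.3007  ⇒  fm = 0.42.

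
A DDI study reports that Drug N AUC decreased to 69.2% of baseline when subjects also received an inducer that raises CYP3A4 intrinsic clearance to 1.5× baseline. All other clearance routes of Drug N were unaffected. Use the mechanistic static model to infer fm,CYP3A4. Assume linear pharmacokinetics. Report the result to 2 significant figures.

0.89

CL'/CL = 1 / 0.692 = 1.445
1.5·fm + (1 − fm) = 1.445
fm = (1.445 − 1) / (1.5 − 1) = 0.89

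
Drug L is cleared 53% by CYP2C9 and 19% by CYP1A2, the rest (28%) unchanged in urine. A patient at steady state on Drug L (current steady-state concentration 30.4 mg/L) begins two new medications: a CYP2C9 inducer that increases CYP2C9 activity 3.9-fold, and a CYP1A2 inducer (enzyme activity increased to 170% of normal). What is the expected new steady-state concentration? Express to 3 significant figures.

CYP2C9: 0.53 × 3.9 = 2.067
CYP1A2: 0.19 × 1.7 = 0.323
Other: 0.28 (unchanged)
New clearance relative to baseline: 2.067 + 0.323 + 0.28 = 2.67.
Dividing the baseline by the relative clearance: 30.4 / 2.67 = 11.4 mg/L.

11.4 mg/L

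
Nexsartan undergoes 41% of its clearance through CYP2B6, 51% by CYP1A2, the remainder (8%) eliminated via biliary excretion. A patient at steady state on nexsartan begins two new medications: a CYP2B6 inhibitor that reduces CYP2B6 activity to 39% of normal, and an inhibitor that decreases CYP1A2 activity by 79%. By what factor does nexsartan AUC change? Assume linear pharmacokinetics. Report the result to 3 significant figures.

The CYP2B6 pathway (41% of clearance) falls to 0.39× activity: 0.41 × 0.39 = 0.1599.
The CYP1A2 pathway (51% of clearance) falls to 0.21× activity: 0.51 × 0.21 = 0.1071.
The remaining 8% of clearance is unaffected.
New clearance relative to baseline: 0.1599 + 0.1071 + 0.08 = 0.347.
Because AUC varies inversely with clearance, the combined effect is 1 / 0.347 = 2.88.

2.88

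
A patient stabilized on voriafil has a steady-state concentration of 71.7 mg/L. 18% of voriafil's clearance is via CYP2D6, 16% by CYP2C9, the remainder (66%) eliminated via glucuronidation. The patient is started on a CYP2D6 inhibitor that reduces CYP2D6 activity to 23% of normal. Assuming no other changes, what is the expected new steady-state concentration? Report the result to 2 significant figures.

The CYP2D6 pathway (18% of clearance) drops to 0.23× activity: 0.18 × 0.23 = 0.0414.
CYP2C9 (16%) and the residual 66% are unaffected.
CL_new/CL_old = 0.0414 + 0.16 + 0.66 = 0.8614.
Steady-state concentration ∝ 1/CL, so new value = 71.7 / 0.8614 = 83 mg/L.

83 mg/L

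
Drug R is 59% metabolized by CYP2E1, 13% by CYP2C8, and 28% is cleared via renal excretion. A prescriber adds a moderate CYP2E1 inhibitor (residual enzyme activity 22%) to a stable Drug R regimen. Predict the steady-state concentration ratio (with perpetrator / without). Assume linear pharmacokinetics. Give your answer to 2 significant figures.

1.9

The CYP2E1 pathway (59% of clearance) falls to 0.22× activity: 0.59 × 0.22 = 0.1298.
CYP2C8 (13%) and the residual 28% are unaffected.
New clearance relative to baseline: 0.1298 + 0.13 + 0.28 = 0.5398.
Steady-state concentration ratio = CL_old/CL_new = 1 / 0.5398 = 1.9.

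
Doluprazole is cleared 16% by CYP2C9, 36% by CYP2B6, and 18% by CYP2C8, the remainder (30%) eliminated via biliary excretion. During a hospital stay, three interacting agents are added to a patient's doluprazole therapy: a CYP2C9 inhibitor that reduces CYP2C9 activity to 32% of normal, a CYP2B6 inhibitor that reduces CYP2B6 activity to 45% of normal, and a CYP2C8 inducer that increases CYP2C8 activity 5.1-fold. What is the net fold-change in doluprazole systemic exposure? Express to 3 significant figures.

0.699

The CYP2C9 pathway (16% of clearance) drops to 0.32× activity: 0.16 × 0.32 = 0.0512.
The CYP2B6 pathway (36% of clearance) falls to 0.45× activity: 0.36 × 0.45 = 0.162.
The CYP2C8 pathway (18% of clearance) is boosted to 5.1× activity: 0.18 × 5.1 = 0.918.
The remaining 30% of clearance is unaffected.
New clearance relative to baseline: 0.0512 + 0.162 + 0.918 + 0.3 = 1.4312.
Net systemic exposure ratio = 1 / 1.4312 = 0.699.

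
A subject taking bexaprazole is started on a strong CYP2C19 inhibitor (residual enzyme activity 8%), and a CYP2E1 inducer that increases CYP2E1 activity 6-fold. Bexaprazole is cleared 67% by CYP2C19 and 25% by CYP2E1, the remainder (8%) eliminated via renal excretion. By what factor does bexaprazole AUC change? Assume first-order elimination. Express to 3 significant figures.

0.612

The CYP2C19 pathway (67% of clearance) falls to 0.08× activity: 0.67 × 0.08 = 0.0536.
The CYP2E1 pathway (25% of clearance) increases to 6× activity: 0.25 × 6 = 1.5.
Non-CYP routes (8%) are unchanged.
CL_new/CL_old = 0.0536 + 1.5 + 0.08 = 1.6336.
Net AUC ratio = 1 / 1.6336 = 0.612.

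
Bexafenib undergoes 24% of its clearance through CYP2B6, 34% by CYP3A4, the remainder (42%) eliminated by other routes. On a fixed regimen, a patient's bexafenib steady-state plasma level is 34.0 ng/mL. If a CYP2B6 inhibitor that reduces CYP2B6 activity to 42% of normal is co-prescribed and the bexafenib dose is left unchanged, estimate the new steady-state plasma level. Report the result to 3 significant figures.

39.5 ng/mL

The CYP2B6 pathway (24% of clearance) drops to 0.42× activity: 0.24 × 0.42 = 0.1008.
CYP3A4 (34%) and the residual 42% are unaffected.
CL_new/CL_old = 0.1008 + 0.34 + 0.42 = 0.8608.
Steady-state plasma level ∝ 1/CL, so new value = 34.0 / 0.8608 = 39.5 ng/mL.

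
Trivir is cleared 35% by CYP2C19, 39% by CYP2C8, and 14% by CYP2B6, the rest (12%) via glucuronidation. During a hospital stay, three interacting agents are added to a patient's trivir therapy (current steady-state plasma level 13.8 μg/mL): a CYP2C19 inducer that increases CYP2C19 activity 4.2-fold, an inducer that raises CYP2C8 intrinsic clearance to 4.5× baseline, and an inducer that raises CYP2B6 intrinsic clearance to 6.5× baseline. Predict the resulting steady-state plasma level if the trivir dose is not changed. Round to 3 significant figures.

3.24 μg/mL

The CYP2C19 pathway (35% of clearance) is boosted to 4.2× activity: 0.35 × 4.2 = 1.47.
The CYP2C8 pathway (39% of clearance) increases to 4.5× activity: 0.39 × 4.5 = 1.755.
The CYP2B6 pathway (14% of clearance) is boosted to 6.5× activity: 0.14 × 6.5 = 0.91.
The remaining 12% of clearance is unaffected.
Relative clearance = 1.47 + 1.755 + 0.91 + 0.12 = 4.255.
Steady-state plasma level ∝ 1/CL: new value = 13.8 / 4.255 = 3.24 μg/mL.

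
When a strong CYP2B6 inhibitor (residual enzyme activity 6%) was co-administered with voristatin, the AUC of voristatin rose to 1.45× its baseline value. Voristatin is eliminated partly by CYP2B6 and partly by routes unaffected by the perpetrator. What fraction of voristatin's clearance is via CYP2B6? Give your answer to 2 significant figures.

0.33

Let x = fm,CYP2B6. Because AUC ∝ 1/CL, relative clearance fell to 1/1.45 = 0.6897.
Setting x·0.06 + (1 − x) = 0.6897 and solving: x = (0.6897 − 1)/(0.06 − 1) = 0.33.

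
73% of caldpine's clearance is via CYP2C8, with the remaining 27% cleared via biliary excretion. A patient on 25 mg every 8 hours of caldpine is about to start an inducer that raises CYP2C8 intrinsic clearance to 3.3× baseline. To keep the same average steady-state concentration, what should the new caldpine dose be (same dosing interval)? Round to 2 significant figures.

67 mg

The CYP2C8 pathway (73% of clearance) rises to 3.3× activity: 0.73 × 3.3 = 2.409.
The remaining 27% of clearance is unaffected.
CL_new/CL_old = 2.409 + 0.27 = 2.679.
Css,avg = (dose rate)/CL, so holding Css fixed requires dose ∝ CL: 25 × 2.679 = 67 mg.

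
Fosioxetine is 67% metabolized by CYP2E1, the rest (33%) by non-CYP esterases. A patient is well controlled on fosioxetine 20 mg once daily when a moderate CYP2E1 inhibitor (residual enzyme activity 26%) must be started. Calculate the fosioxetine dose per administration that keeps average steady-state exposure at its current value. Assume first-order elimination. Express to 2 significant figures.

10 mg

The CYP2E1 pathway (67% of clearance) drops to 0.26× activity: 0.67 × 0.26 = 0.1742.
Non-CYP routes (33%) are unchanged.
CL_new/CL_old = 0.1742 + 0.33 = 0.5042.
To maintain the same steady-state level, dose must scale with clearance: new dose = 20 × 0.5042 = 10 mg.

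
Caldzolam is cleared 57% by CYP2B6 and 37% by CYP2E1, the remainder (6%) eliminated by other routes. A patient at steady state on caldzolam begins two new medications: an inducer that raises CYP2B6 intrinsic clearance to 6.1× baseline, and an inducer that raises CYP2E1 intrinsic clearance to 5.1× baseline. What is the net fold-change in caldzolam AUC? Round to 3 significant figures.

0.184

The CYP2B6 pathway (57% of clearance) is boosted to 6.1× activity: 0.57 × 6.1 = 3.477.
The CYP2E1 pathway (37% of clearance) increases to 5.1× activity: 0.37 × 5.1 = 1.887.
Non-CYP routes (6%) are unchanged.
CL_new/CL_old = 3.477 + 1.887 + 0.06 = 5.424.
Net AUC ratio = 1 / 5.424 = 0.184.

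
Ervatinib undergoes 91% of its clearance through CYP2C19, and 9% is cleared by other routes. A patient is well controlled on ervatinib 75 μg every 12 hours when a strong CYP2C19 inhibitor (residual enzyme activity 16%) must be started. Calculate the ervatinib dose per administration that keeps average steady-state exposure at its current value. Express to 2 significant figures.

18 μg

CYP2C19: 0.91 × 0.16 = 0.1456
Other: 0.09 (unchanged)
Relative clearance = 0.1456 + 0.09 = 0.2356.
Css,avg = (dose rate)/CL, so holding Css fixed requires dose ∝ CL: 75 × 0.2356 = 18 μg.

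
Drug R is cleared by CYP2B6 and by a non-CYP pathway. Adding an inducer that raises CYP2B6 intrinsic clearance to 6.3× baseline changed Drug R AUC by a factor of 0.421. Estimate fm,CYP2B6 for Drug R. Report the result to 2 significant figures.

0.26

Call the CYP2B6 fraction fm. After the interaction, CL_new/CL_old = fm × 6.3 + (1 − fm).
AUC ratio = 1 / (new CL fraction), so new CL fraction = 1 / 0.421 = 2.375.
fm × 6.3 + 1 − fm = 2.375  ⇒  fm × (6.3 − 1) = 1.375  ⇒  fm = 0.26.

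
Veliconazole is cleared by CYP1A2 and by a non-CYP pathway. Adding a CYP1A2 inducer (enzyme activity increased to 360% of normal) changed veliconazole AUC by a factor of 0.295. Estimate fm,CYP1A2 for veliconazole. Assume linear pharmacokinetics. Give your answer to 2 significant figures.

Let fm be the CYP1A2 fraction. New clearance relative to baseline = fm × 3.6 + (1 − fm).
AUC ratio = 1 / (new CL fraction), so new CL fraction = 1 / 0.295 = 3.39.
fm × 3.6 + 1 − fm = 3.39  ⇒  fm × (3.6 − 1) = 2.39  ⇒  fm = 0.92.

0.92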